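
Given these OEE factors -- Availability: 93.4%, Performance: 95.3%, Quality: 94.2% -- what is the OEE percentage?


Formula: OEE = Availability * Performance * Quality / 10000
A * P = 93.4% * 95.3% / 100 = 89.01%
OEE = 89.01% * 94.2% / 100 = 83.8%

83.8%


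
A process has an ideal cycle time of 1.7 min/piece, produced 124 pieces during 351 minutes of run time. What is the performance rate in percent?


Formula: Performance = (Ideal CT * Total Count) / Run Time * 100
Ideal output time = 1.7 * 124 = 210.8 min
Performance = 210.8 / 351 * 100 = 60.1%

60.1%


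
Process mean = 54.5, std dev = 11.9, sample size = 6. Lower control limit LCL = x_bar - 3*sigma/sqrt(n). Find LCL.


LCL = 54.5 - 3 * 11.9 / sqrt(6)

39.93


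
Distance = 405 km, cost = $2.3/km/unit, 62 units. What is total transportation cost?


TC = dist * cost * units = 405 * 2.3 * 62 = $57753.00

$57753.00


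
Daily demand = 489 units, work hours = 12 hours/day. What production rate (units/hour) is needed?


Formula: Production Rate = Daily Demand / Available Hours
Rate = 489 units/day / 12 hours/day
Rate = 40.8 units/hour

40.8 units/hour


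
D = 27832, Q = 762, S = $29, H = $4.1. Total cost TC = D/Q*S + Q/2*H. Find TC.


TC = 27832/762 * 29 + 762/2 * 4.1

$2621.32


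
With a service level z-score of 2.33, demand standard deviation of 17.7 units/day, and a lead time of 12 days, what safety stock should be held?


Formula: SS = z * sigma_d * sqrt(LT)
sqrt(LT) = sqrt(12) = 3.4641
SS = 2.33 * 17.7 * 3.4641
SS = 142.9 units

142.9 units


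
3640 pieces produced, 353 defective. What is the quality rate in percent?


Formula: Quality Rate = Good Pieces / Total Pieces * 100
Good pieces = 3640 - 353 = 3287
QR = 3287 / 3640 * 100 = 90.3%

90.3%


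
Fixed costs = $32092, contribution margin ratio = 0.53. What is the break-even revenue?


Formula: BER = Fixed Costs / Contribution Margin Ratio
BER = $32092 / 0.53
BER = $60550.94 (to the nearest cent)

$60550.94


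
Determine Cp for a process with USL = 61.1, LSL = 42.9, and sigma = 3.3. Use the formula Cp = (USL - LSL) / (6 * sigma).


Cp = (61.1 - 42.9) / (6 * 3.3)

0.92


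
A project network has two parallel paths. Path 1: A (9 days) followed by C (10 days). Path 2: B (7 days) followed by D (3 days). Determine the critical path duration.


Path 1 = 9 + 10 = 19 days
Path 2 = 7 + 3 = 10 days
Duration = max(19, 10) = 19 days

19 days


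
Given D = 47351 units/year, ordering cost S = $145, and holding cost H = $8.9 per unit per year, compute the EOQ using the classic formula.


Formula: EOQ = sqrt(2 * D * S / H)
Numerator: 2 * 47351 * 145 = 13731790
2DS/H = 13731790 / 8.9 = 1542897.8
EOQ = sqrt(1542897.8) = 1242.1 units

1242.1 units


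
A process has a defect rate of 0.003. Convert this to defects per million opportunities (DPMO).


DPMO = defect_rate * 1000000 = 0.003 * 1000000

3000


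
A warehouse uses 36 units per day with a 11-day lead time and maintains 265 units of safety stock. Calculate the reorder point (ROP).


Formula: ROP = (Daily Demand * Lead Time) + Safety Stock
Demand during lead time = 36 * 11 = 396 units
ROP = 396 + 265 = 661 units

661 units


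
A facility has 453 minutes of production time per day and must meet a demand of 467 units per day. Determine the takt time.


Formula: Takt Time = Available Production Time / Customer Demand
Takt = 453 min/day / 467 units/day
Takt = 0.97 min/unit

0.97 min/unit


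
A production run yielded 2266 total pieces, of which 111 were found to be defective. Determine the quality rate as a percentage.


Formula: Quality Rate = Good Pieces / Total Pieces * 100
Good pieces = 2266 - 111 = 2155
QR = 2155 / 2266 * 100 = 95.1%

95.1%


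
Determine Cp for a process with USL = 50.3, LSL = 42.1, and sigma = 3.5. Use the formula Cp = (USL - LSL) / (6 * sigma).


Cp = (50.3 - 42.1) / (6 * 3.5)

0.39


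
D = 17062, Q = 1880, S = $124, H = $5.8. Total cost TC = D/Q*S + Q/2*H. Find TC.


TC = 17062/1880 * 124 + 1880/2 * 5.8

$6577.37


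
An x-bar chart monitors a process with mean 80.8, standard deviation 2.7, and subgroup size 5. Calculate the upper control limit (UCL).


UCL = 80.8 + 3 * 2.7 / sqrt(5)

84.42


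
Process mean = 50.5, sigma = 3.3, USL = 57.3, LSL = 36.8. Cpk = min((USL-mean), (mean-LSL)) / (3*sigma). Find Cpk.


Cpu = (57.3 - 50.5) / (3 * 3.3) = 0.69
Cpl = (50.5 - 36.8) / (3 * 3.3) = 1.38
Cpk = min(0.69, 1.38) = 0.69

0.69


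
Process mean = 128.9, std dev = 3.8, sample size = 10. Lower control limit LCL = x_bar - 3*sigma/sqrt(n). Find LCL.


LCL = 128.9 - 3 * 3.8 / sqrt(10)

125.3


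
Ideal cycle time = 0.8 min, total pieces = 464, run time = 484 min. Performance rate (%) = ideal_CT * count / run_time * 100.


Formula: Performance = (Ideal CT * Total Count) / Run Time * 100
Ideal output time = 0.8 * 464 = 371.2 min
Performance = 371.2 / 484 * 100 = 76.7%

76.7%


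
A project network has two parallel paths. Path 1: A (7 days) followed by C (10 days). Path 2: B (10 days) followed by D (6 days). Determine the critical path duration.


Path 1 = 7 + 10 = 17 days
Path 2 = 10 + 6 = 16 days
Duration = max(17, 16) = 17 days

17 days


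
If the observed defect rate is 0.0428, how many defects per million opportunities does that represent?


DPMO = defect_rate * 1000000 = 0.0428 * 1000000

42800


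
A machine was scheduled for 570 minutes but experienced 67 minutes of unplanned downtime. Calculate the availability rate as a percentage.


Formula: Availability = (Planned Time - Downtime) / Planned Time * 100
Uptime = 570 - 67 = 503 min
Availability = 503 / 570 * 100 = 88.2%

88.2%


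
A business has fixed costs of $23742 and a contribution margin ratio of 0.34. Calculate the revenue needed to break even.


Formula: BER = Fixed Costs / Contribution Margin Ratio
BER = $23742 / 0.34
BER = $69829.41 (to the nearest cent)

$69829.41


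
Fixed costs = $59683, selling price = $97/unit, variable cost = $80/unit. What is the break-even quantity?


Formula: BEQ = Fixed Costs / (Price - Variable Cost)
Contribution margin = $97 - $80 = $17/unit
BEQ = ceil($59683 / $17/unit) = ceil(3510.76) = 3511 units

3511 units


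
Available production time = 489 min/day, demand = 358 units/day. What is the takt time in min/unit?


Formula: Takt Time = Available Production Time / Customer Demand
Takt = 489 min/day / 358 units/day
Takt = 1.37 min/unit

1.37 min/unit


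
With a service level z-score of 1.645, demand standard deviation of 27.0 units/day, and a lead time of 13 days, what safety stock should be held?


Formula: SS = z * sigma_d * sqrt(LT)
sqrt(LT) = sqrt(13) = 3.6056
SS = 1.645 * 27.0 * 3.6056
SS = 160.1 units

160.1 units


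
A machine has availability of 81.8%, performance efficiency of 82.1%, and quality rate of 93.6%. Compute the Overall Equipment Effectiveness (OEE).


Formula: OEE = Availability * Performance * Quality / 10000
A * P = 81.8% * 82.1% / 100 = 67.16%
OEE = 67.16% * 93.6% / 100 = 62.9%

62.9%


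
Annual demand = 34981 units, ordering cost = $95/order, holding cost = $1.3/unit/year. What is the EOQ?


Formula: EOQ = sqrt(2 * D * S / H)
Numerator: 2 * 34981 * 95 = 6646390
2DS/H = 6646390 / 1.3 = 5112607.7
EOQ = sqrt(5112607.7) = 2261.1 units

2261.1 units


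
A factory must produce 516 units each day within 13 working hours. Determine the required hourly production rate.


Formula: Production Rate = Daily Demand / Available Hours
Rate = 516 units/day / 13 hours/day
Rate = 39.7 units/hour

39.7 units/hour


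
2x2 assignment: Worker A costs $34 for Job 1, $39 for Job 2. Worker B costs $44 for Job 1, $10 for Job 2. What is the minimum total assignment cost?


Option 1: A->1 + B->2 = $34 + $10 = $44
Option 2: A->2 + B->1 = $39 + $44 = $83
Min cost = min($44, $83) = $44

$44


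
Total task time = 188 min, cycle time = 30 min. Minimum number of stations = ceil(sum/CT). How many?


Formula: N_min = ceil(Sum of Task Times / Cycle Time)
N_min = ceil(188 min / 30 min) = ceil(6.2667)
N_min = 7 stations

7


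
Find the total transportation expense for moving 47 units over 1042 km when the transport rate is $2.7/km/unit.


TC = dist * cost * units = 1042 * 2.7 * 47 = $132229.80

$132229.80


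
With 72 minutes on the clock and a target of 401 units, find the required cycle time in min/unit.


Formula: CT = Available Time / Number of Units
CT = 72 min / 401 units
CT = 0.18 min/unit

0.18 min/unit


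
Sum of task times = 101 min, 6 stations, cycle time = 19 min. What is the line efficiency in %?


Formula: Efficiency = Sum of Task Times / (N_stations * CT) * 100
Total station capacity = 6 stations * 19 min = 114 min
Efficiency = 101 / 114 * 100 = 88.6%

88.6%


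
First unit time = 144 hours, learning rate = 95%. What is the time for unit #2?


Formula: T_n = T_1 * (learning_rate)^(log2(n)) where learning_rate = rate/100
Doublings = log2(2) = 1
T_n = 144 * 0.95^1
T_n = 144 * 0.95 = 136.8 hours

136.8 hours


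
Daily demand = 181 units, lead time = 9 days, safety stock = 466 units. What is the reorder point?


Formula: ROP = (Daily Demand * Lead Time) + Safety Stock
Demand during lead time = 181 * 9 = 1629 units
ROP = 1629 + 466 = 2095 units

2095 units


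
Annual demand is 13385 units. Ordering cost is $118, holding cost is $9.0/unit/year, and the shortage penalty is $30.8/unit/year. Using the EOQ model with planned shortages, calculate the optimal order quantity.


Formula: EOQ* = sqrt(2DS/H) * sqrt((H+P)/P)
Base EOQ = sqrt(2*13385*118/9.0) = 592.44 units
Correction = sqrt((9.0+30.8)/30.8) = 1.13675
EOQ* = 592.44 * 1.13675 = 673.5 units

673.5 units


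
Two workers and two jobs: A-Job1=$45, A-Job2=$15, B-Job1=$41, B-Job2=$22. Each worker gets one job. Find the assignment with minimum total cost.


Option 1: A->1 + B->2 = $45 + $22 = $67
Option 2: A->2 + B->1 = $15 + $41 = $56
Min cost = min($67, $56) = $56

$56


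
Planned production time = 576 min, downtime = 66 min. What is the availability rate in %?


Formula: Availability = (Planned Time - Downtime) / Planned Time * 100
Uptime = 576 - 66 = 510 min
Availability = 510 / 576 * 100 = 88.5%

88.5%


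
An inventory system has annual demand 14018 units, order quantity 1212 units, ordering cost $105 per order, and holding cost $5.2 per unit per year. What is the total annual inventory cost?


TC = 14018/1212 * 105 + 1212/2 * 5.2

$4365.63


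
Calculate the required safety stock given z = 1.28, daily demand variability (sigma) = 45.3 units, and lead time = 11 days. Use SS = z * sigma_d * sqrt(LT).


Formula: SS = z * sigma_d * sqrt(LT)
sqrt(LT) = sqrt(11) = 3.3166
SS = 1.28 * 45.3 * 3.3166
SS = 192.3 units

192.3 units


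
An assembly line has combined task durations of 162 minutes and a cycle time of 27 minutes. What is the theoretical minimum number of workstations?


Formula: N_min = ceil(Sum of Task Times / Cycle Time)
N_min = ceil(162 min / 27 min) = ceil(6.0)
N_min = 6 stations

6


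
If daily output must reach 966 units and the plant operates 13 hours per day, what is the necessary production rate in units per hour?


Formula: Production Rate = Daily Demand / Available Hours
Rate = 966 units/day / 13 hours/day
Rate = 74.3 units/hour

74.3 units/hour


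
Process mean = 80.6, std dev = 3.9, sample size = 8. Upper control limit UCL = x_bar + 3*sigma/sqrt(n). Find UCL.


UCL = 80.6 + 3 * 3.9 / sqrt(8)

84.74


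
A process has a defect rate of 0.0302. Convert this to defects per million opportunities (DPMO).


DPMO = defect_rate * 1000000 = 0.0302 * 1000000

30200


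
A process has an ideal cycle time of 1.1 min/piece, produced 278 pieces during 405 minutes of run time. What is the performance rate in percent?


Formula: Performance = (Ideal CT * Total Count) / Run Time * 100
Ideal output time = 1.1 * 278 = 305.8 min
Performance = 305.8 / 405 * 100 = 75.5%

75.5%


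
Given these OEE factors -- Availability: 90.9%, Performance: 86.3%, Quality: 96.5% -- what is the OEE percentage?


Formula: OEE = Availability * Performance * Quality / 10000
A * P = 90.9% * 86.3% / 100 = 78.45%
OEE = 78.45% * 96.5% / 100 = 75.7%

75.7%


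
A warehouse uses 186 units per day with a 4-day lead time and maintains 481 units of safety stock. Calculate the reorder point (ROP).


Formula: ROP = (Daily Demand * Lead Time) + Safety Stock
Demand during lead time = 186 * 4 = 744 units
ROP = 744 + 481 = 1225 units

1225 units


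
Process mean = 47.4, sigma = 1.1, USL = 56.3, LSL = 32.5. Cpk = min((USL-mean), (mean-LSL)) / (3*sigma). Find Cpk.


Cpu = (56.3 - 47.4) / (3 * 1.1) = 2.7
Cpl = (47.4 - 32.5) / (3 * 1.1) = 4.52
Cpk = min(2.7, 4.52) = 2.7

2.7


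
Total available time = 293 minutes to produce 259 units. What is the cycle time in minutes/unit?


Formula: CT = Available Time / Number of Units
CT = 293 min / 259 units
CT = 1.13 min/unit

1.13 min/unit


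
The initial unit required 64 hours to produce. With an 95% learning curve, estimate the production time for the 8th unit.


Formula: T_n = T_1 * (learning_rate)^(log2(n)) where learning_rate = rate/100
Doublings = log2(8) = 3
T_n = 64 * 0.95^3
T_n = 64 * 0.8574 = 54.9 hours

54.9 hours


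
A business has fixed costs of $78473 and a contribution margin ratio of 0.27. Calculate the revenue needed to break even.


Formula: BER = Fixed Costs / Contribution Margin Ratio
BER = $78473 / 0.27
BER = $290640.74 (to the nearest cent)

$290640.74


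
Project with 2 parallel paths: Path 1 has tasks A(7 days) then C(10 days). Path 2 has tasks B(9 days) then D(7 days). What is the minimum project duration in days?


Path 1 = 7 + 10 = 17 days
Path 2 = 9 + 7 = 16 days
Duration = max(17, 16) = 17 days

17 days


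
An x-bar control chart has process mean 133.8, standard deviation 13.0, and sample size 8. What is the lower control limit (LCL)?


LCL = 133.8 - 3 * 13.0 / sqrt(8)

120.01


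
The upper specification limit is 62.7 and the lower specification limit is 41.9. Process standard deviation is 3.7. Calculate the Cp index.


Cp = (62.7 - 41.9) / (6 * 3.7)

0.94


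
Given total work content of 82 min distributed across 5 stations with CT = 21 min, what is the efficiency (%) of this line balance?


Formula: Efficiency = Sum of Task Times / (N_stations * CT) * 100
Total station capacity = 5 stations * 21 min = 105 min
Efficiency = 82 / 105 * 100 = 78.1%

78.1%


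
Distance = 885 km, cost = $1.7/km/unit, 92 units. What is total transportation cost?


TC = dist * cost * units = 885 * 1.7 * 92 = $138414.00

$138414.00


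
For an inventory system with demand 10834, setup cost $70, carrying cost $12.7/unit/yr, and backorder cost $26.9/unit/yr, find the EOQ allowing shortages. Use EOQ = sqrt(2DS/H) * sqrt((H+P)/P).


Formula: EOQ* = sqrt(2DS/H) * sqrt((H+P)/P)
Base EOQ = sqrt(2*10834*70/12.7) = 345.59 units
Correction = sqrt((12.7+26.9)/26.9) = 1.21331
EOQ* = 345.59 * 1.21331 = 419.3 units

419.3 units


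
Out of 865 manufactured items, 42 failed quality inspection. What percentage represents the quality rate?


Formula: Quality Rate = Good Pieces / Total Pieces * 100
Good pieces = 865 - 42 = 823
QR = 823 / 865 * 100 = 95.1%

95.1%


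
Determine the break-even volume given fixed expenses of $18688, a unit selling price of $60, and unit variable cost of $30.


Formula: BEQ = Fixed Costs / (Price - Variable Cost)
Contribution margin = $60 - $30 = $30/unit
BEQ = ceil($18688 / $30/unit) = ceil(622.93) = 623 units

623 units


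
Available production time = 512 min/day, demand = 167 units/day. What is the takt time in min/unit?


Formula: Takt Time = Available Production Time / Customer Demand
Takt = 512 min/day / 167 units/day
Takt = 3.07 min/unit

3.07 min/unit


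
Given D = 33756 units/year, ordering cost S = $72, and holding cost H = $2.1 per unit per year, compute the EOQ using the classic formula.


Formula: EOQ = sqrt(2 * D * S / H)
Numerator: 2 * 33756 * 72 = 4860864
2DS/H = 4860864 / 2.1 = 2314697.1
EOQ = sqrt(2314697.1) = 1521.4 units

1521.4 units


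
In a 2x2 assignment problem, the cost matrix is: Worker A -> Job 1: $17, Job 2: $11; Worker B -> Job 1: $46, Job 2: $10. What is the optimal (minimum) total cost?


Option 1: A->1 + B->2 = $17 + $10 = $27
Option 2: A->2 + B->1 = $11 + $46 = $57
Min cost = min($27, $57) = $27

$27


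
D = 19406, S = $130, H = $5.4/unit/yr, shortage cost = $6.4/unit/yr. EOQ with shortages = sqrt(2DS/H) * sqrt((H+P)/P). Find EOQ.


Formula: EOQ* = sqrt(2DS/H) * sqrt((H+P)/P)
Base EOQ = sqrt(2*19406*130/5.4) = 966.62 units
Correction = sqrt((5.4+6.4)/6.4) = 1.35785
EOQ* = 966.62 * 1.35785 = 1312.5 units

1312.5 units


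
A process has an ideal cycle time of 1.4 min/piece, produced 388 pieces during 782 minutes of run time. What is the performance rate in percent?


Formula: Performance = (Ideal CT * Total Count) / Run Time * 100
Ideal output time = 1.4 * 388 = 543.2 min
Performance = 543.2 / 782 * 100 = 69.5%

69.5%


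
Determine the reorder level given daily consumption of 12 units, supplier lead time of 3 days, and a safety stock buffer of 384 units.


Formula: ROP = (Daily Demand * Lead Time) + Safety Stock
Demand during lead time = 12 * 3 = 36 units
ROP = 36 + 384 = 420 units

420 units


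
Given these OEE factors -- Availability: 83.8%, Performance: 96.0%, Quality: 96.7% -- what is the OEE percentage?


Formula: OEE = Availability * Performance * Quality / 10000
A * P = 83.8% * 96.0% / 100 = 80.45%
OEE = 80.45% * 96.7% / 100 = 77.8%

77.8%


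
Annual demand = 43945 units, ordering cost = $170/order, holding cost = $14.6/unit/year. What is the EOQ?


Formula: EOQ = sqrt(2 * D * S / H)
Numerator: 2 * 43945 * 170 = 14941300
2DS/H = 14941300 / 14.6 = 1023376.7
EOQ = sqrt(1023376.7) = 1011.6 units

1011.6 units


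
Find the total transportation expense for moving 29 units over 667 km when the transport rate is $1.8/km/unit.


TC = dist * cost * units = 667 * 1.8 * 29 = $34817.40

$34817.40


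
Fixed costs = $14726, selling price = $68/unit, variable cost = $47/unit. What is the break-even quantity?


Formula: BEQ = Fixed Costs / (Price - Variable Cost)
Contribution margin = $68 - $47 = $21/unit
BEQ = ceil($14726 / $21/unit) = ceil(701.24) = 702 units

702 units


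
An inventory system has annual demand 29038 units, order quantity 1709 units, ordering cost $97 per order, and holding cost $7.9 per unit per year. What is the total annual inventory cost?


TC = 29038/1709 * 97 + 1709/2 * 7.9

$8398.70


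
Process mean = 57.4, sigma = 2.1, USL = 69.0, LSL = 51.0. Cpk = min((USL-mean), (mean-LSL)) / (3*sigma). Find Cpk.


Cpu = (69.0 - 57.4) / (3 * 2.1) = 1.84
Cpl = (57.4 - 51.0) / (3 * 2.1) = 1.02
Cpk = min(1.84, 1.02) = 1.02

1.02


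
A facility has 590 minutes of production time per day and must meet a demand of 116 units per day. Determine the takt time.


Formula: Takt Time = Available Production Time / Customer Demand
Takt = 590 min/day / 116 units/day
Takt = 5.09 min/unit

5.09 min/unit


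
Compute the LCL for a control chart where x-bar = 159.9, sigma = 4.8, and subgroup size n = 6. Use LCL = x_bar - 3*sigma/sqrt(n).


LCL = 159.9 - 3 * 4.8 / sqrt(6)

154.02


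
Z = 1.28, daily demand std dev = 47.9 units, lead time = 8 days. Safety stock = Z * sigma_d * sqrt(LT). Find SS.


Formula: SS = z * sigma_d * sqrt(LT)
sqrt(LT) = sqrt(8) = 2.8284
SS = 1.28 * 47.9 * 2.8284
SS = 173.4 units

173.4 units


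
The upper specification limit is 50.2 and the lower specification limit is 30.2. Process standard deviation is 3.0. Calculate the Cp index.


Cp = (50.2 - 30.2) / (6 * 3.0)

1.11


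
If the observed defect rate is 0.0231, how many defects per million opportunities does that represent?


DPMO = defect_rate * 1000000 = 0.0231 * 1000000

23100


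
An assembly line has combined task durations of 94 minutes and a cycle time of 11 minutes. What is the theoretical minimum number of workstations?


Formula: N_min = ceil(Sum of Task Times / Cycle Time)
N_min = ceil(94 min / 11 min) = ceil(8.5455)
N_min = 9 stations

9


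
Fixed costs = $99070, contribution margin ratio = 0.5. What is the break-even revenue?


Formula: BER = Fixed Costs / Contribution Margin Ratio
BER = $99070 / 0.5
BER = $198140.00 (to the nearest cent)

$198140.00


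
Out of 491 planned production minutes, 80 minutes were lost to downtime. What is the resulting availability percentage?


Formula: Availability = (Planned Time - Downtime) / Planned Time * 100
Uptime = 491 - 80 = 411 min
Availability = 411 / 491 * 100 = 83.7%

83.7%


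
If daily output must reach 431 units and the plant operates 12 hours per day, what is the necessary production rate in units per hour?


Formula: Production Rate = Daily Demand / Available Hours
Rate = 431 units/day / 12 hours/day
Rate = 35.9 units/hour

35.9 units/hour


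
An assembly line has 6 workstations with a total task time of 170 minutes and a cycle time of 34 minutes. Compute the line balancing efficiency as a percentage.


Formula: Efficiency = Sum of Task Times / (N_stations * CT) * 100
Total station capacity = 6 stations * 34 min = 204 min
Efficiency = 170 / 204 * 100 = 83.3%

83.3%


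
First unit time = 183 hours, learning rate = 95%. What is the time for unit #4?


Formula: T_n = T_1 * (learning_rate)^(log2(n)) where learning_rate = rate/100
Doublings = log2(4) = 2
T_n = 183 * 0.95^2
T_n = 183 * 0.9025 = 165.2 hours

165.2 hours


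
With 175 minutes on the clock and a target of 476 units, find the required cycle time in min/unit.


Formula: CT = Available Time / Number of Units
CT = 175 min / 476 units
CT = 0.37 min/unit

0.37 min/unit


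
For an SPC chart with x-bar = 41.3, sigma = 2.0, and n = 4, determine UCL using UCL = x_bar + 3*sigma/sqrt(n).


UCL = 41.3 + 3 * 2.0 / sqrt(4)

44.3


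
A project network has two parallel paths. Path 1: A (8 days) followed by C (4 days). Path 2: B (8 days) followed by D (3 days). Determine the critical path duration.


Path 1 = 8 + 4 = 12 days
Path 2 = 8 + 3 = 11 days
Duration = max(12, 11) = 12 days

12 days


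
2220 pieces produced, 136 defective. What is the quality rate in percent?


Formula: Quality Rate = Good Pieces / Total Pieces * 100
Good pieces = 2220 - 136 = 2084
QR = 2084 / 2220 * 100 = 93.9%

93.9%


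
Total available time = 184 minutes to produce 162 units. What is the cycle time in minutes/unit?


Formula: CT = Available Time / Number of Units
CT = 184 min / 162 units
CT = 1.14 min/unit

1.14 min/unit


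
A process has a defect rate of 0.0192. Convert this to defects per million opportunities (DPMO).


DPMO = defect_rate * 1000000 = 0.0192 * 1000000

19200


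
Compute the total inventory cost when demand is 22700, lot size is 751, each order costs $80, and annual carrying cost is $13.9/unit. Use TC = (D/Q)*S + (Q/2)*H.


TC = 22700/751 * 80 + 751/2 * 13.9

$7637.56


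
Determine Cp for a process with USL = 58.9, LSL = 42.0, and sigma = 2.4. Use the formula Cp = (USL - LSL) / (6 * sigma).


Cp = (58.9 - 42.0) / (6 * 2.4)

1.17


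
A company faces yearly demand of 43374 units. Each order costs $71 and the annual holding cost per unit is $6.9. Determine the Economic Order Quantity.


Formula: EOQ = sqrt(2 * D * S / H)
Numerator: 2 * 43374 * 71 = 6159108
2DS/H = 6159108 / 6.9 = 892624.3
EOQ = sqrt(892624.3) = 944.8 units

944.8 units


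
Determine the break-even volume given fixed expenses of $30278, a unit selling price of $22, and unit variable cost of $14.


Formula: BEQ = Fixed Costs / (Price - Variable Cost)
Contribution margin = $22 - $14 = $8/unit
BEQ = ceil($30278 / $8/unit) = ceil(3784.75) = 3785 units

3785 units


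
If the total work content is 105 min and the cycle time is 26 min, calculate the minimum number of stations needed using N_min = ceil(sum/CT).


Formula: N_min = ceil(Sum of Task Times / Cycle Time)
N_min = ceil(105 min / 26 min) = ceil(4.0385)
N_min = 5 stations

5


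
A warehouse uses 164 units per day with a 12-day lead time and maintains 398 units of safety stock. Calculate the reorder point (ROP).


Formula: ROP = (Daily Demand * Lead Time) + Safety Stock
Demand during lead time = 164 * 12 = 1968 units
ROP = 1968 + 398 = 2366 units

2366 units


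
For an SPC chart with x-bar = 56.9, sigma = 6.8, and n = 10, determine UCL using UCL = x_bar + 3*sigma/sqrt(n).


UCL = 56.9 + 3 * 6.8 / sqrt(10)

63.35


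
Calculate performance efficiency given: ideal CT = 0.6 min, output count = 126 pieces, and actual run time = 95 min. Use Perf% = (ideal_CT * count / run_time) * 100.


Formula: Performance = (Ideal CT * Total Count) / Run Time * 100
Ideal output time = 0.6 * 126 = 75.6 min
Performance = 75.6 / 95 * 100 = 79.6%

79.6%


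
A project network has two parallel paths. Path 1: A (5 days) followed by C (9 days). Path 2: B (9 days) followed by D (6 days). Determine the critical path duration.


Path 1 = 5 + 9 = 14 days
Path 2 = 9 + 6 = 15 days
Duration = max(14, 15) = 15 days

15 days


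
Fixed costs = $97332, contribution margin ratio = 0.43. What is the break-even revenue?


Formula: BER = Fixed Costs / Contribution Margin Ratio
BER = $97332 / 0.43
BER = $226353.49 (to the nearest cent)

$226353.49


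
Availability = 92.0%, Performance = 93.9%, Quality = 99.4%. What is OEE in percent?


Formula: OEE = Availability * Performance * Quality / 10000
A * P = 92.0% * 93.9% / 100 = 86.39%
OEE = 86.39% * 99.4% / 100 = 85.9%

85.9%


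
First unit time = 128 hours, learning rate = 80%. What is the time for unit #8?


Formula: T_n = T_1 * (learning_rate)^(log2(n)) where learning_rate = rate/100
Doublings = log2(8) = 3
T_n = 128 * 0.8^3
T_n = 128 * 0.512 = 65.5 hours

65.5 hours


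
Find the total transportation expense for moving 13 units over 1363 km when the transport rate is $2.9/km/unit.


TC = dist * cost * units = 1363 * 2.9 * 13 = $51385.10

$51385.10


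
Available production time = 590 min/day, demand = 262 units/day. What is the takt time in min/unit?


Formula: Takt Time = Available Production Time / Customer Demand
Takt = 590 min/day / 262 units/day
Takt = 2.25 min/unit

2.25 min/unit


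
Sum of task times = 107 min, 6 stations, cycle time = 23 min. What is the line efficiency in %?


Formula: Efficiency = Sum of Task Times / (N_stations * CT) * 100
Total station capacity = 6 stations * 23 min = 138 min
Efficiency = 107 / 138 * 100 = 77.5%

77.5%


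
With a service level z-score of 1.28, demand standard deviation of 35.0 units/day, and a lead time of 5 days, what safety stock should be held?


Formula: SS = z * sigma_d * sqrt(LT)
sqrt(LT) = sqrt(5) = 2.2361
SS = 1.28 * 35.0 * 2.2361
SS = 100.2 units

100.2 units


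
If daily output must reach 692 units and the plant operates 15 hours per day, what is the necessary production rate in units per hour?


Formula: Production Rate = Daily Demand / Available Hours
Rate = 692 units/day / 15 hours/day
Rate = 46.1 units/hour

46.1 units/hour


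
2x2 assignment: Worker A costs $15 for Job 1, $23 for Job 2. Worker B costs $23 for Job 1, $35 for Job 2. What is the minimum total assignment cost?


Option 1: A->1 + B->2 = $15 + $35 = $50
Option 2: A->2 + B->1 = $23 + $23 = $46
Min cost = min($50, $46) = $46

$46


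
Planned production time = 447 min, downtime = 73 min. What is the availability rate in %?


Formula: Availability = (Planned Time - Downtime) / Planned Time * 100
Uptime = 447 - 73 = 374 min
Availability = 374 / 447 * 100 = 83.7%

83.7%


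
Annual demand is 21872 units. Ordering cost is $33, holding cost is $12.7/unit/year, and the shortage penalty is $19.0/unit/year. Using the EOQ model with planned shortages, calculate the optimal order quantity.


Formula: EOQ* = sqrt(2DS/H) * sqrt((H+P)/P)
Base EOQ = sqrt(2*21872*33/12.7) = 337.14 units
Correction = sqrt((12.7+19.0)/19.0) = 1.29167
EOQ* = 337.14 * 1.29167 = 435.5 units

435.5 units


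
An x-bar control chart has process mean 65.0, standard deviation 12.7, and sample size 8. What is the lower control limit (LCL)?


LCL = 65.0 - 3 * 12.7 / sqrt(8)

51.53


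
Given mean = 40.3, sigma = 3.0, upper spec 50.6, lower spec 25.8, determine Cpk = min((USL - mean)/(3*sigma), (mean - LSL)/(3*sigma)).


Cpu = (50.6 - 40.3) / (3 * 3.0) = 1.14
Cpl = (40.3 - 25.8) / (3 * 3.0) = 1.61
Cpk = min(1.14, 1.61) = 1.14

1.14


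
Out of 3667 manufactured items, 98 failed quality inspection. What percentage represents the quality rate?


Formula: Quality Rate = Good Pieces / Total Pieces * 100
Good pieces = 3667 - 98 = 3569
QR = 3569 / 3667 * 100 = 97.3%

97.3%


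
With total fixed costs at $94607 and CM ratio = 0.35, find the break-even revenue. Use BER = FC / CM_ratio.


Formula: BER = Fixed Costs / Contribution Margin Ratio
BER = $94607 / 0.35
BER = $270305.71 (to the nearest cent)

$270305.71


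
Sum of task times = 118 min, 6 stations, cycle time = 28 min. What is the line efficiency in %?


Formula: Efficiency = Sum of Task Times / (N_stations * CT) * 100
Total station capacity = 6 stations * 28 min = 168 min
Efficiency = 118 / 168 * 100 = 70.2%

70.2%


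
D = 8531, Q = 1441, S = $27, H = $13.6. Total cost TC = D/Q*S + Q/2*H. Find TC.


TC = 8531/1441 * 27 + 1441/2 * 13.6

$9958.65


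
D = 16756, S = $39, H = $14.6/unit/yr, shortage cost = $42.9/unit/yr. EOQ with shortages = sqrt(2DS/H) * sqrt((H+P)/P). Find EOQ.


Formula: EOQ* = sqrt(2DS/H) * sqrt((H+P)/P)
Base EOQ = sqrt(2*16756*39/14.6) = 299.2 units
Correction = sqrt((14.6+42.9)/42.9) = 1.15772
EOQ* = 299.2 * 1.15772 = 346.4 units

346.4 units


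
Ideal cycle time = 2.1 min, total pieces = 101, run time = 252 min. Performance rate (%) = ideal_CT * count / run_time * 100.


Formula: Performance = (Ideal CT * Total Count) / Run Time * 100
Ideal output time = 2.1 * 101 = 212.1 min
Performance = 212.1 / 252 * 100 = 84.2%

84.2%


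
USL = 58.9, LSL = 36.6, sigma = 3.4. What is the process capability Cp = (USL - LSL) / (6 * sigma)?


Cp = (58.9 - 36.6) / (6 * 3.4)

1.09


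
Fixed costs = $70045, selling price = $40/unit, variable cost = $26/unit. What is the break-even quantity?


Formula: BEQ = Fixed Costs / (Price - Variable Cost)
Contribution margin = $40 - $26 = $14/unit
BEQ = ceil($70045 / $14/unit) = ceil(5003.21) = 5004 units

5004 units


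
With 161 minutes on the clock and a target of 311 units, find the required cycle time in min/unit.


Formula: CT = Available Time / Number of Units
CT = 161 min / 311 units
CT = 0.52 min/unit

0.52 min/unit


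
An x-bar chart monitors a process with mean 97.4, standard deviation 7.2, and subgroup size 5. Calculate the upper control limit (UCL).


UCL = 97.4 + 3 * 7.2 / sqrt(5)

107.06


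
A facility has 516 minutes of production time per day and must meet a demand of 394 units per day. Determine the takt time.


Formula: Takt Time = Available Production Time / Customer Demand
Takt = 516 min/day / 394 units/day
Takt = 1.31 min/unit

1.31 min/unit


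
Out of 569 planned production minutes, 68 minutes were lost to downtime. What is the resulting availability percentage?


Formula: Availability = (Planned Time - Downtime) / Planned Time * 100
Uptime = 569 - 68 = 501 min
Availability = 501 / 569 * 100 = 88.0%

88.0%


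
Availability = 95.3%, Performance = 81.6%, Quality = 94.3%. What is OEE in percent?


Formula: OEE = Availability * Performance * Quality / 10000
A * P = 95.3% * 81.6% / 100 = 77.76%
OEE = 77.76% * 94.3% / 100 = 73.3%

73.3%


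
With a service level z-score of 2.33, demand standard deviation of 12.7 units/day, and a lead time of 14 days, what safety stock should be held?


Formula: SS = z * sigma_d * sqrt(LT)
sqrt(LT) = sqrt(14) = 3.7417
SS = 2.33 * 12.7 * 3.7417
SS = 110.7 units

110.7 units


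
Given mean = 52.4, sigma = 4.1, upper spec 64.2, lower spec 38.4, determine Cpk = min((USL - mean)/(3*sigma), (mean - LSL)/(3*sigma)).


Cpu = (64.2 - 52.4) / (3 * 4.1) = 0.96
Cpl = (52.4 - 38.4) / (3 * 4.1) = 1.14
Cpk = min(0.96, 1.14) = 0.96

0.96


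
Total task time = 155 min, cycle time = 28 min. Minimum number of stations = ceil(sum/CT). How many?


Formula: N_min = ceil(Sum of Task Times / Cycle Time)
N_min = ceil(155 min / 28 min) = ceil(5.5357)
N_min = 6 stations

6


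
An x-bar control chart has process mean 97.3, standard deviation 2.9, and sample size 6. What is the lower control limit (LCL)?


LCL = 97.3 - 3 * 2.9 / sqrt(6)

93.75


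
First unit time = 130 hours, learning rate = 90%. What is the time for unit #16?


Formula: T_n = T_1 * (learning_rate)^(log2(n)) where learning_rate = rate/100
Doublings = log2(16) = 4
T_n = 130 * 0.9^4
T_n = 130 * 0.6561 = 85.3 hours

85.3 hours


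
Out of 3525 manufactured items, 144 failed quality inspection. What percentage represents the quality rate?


Formula: Quality Rate = Good Pieces / Total Pieces * 100
Good pieces = 3525 - 144 = 3381
QR = 3381 / 3525 * 100 = 95.9%

95.9%


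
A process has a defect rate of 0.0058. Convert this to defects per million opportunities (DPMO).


DPMO = defect_rate * 1000000 = 0.0058 * 1000000

5800


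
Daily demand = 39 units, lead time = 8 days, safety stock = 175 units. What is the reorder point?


Formula: ROP = (Daily Demand * Lead Time) + Safety Stock
Demand during lead time = 39 * 8 = 312 units
ROP = 312 + 175 = 487 units

487 units


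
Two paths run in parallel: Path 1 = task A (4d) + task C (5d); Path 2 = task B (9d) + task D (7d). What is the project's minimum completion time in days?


Path 1 = 4 + 5 = 9 days
Path 2 = 9 + 7 = 16 days
Duration = max(9, 16) = 16 days

16 days


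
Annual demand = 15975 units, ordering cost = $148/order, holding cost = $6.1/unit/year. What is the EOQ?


Formula: EOQ = sqrt(2 * D * S / H)
Numerator: 2 * 15975 * 148 = 4728600
2DS/H = 4728600 / 6.1 = 775180.3
EOQ = sqrt(775180.3) = 880.4 units

880.4 units


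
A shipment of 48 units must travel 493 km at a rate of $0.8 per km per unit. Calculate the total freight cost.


TC = dist * cost * units = 493 * 0.8 * 48 = $18931.20

$18931.20


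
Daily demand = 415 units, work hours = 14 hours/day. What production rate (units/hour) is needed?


Formula: Production Rate = Daily Demand / Available Hours
Rate = 415 units/day / 14 hours/day
Rate = 29.6 units/hour

29.6 units/hour


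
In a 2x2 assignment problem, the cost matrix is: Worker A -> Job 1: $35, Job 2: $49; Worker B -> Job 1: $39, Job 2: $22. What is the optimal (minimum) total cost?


Option 1: A->1 + B->2 = $35 + $22 = $57
Option 2: A->2 + B->1 = $49 + $39 = $88
Min cost = min($57, $88) = $57

$57


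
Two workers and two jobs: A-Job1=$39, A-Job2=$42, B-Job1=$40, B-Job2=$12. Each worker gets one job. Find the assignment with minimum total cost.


Option 1: A->1 + B->2 = $39 + $12 = $51
Option 2: A->2 + B->1 = $42 + $40 = $82
Min cost = min($51, $82) = $51

$51


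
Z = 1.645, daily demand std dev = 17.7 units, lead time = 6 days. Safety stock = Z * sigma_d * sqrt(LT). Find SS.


Formula: SS = z * sigma_d * sqrt(LT)
sqrt(LT) = sqrt(6) = 2.4495
SS = 1.645 * 17.7 * 2.4495
SS = 71.3 units

71.3 units


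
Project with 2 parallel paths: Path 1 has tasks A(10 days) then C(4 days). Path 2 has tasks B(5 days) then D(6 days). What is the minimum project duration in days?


Path 1 = 10 + 4 = 14 days
Path 2 = 5 + 6 = 11 days
Duration = max(14, 11) = 14 days

14 days


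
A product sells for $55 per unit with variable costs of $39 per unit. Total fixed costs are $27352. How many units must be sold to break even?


Formula: BEQ = Fixed Costs / (Price - Variable Cost)
Contribution margin = $55 - $39 = $16/unit
BEQ = ceil($27352 / $16/unit) = ceil(1709.5) = 1710 units

1710 units


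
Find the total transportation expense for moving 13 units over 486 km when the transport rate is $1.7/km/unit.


TC = dist * cost * units = 486 * 1.7 * 13 = $10740.60

$10740.60


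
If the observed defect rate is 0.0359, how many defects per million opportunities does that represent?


DPMO = defect_rate * 1000000 = 0.0359 * 1000000

35900


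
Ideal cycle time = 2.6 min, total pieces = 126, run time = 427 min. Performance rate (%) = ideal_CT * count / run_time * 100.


Formula: Performance = (Ideal CT * Total Count) / Run Time * 100
Ideal output time = 2.6 * 126 = 327.6 min
Performance = 327.6 / 427 * 100 = 76.7%

76.7%


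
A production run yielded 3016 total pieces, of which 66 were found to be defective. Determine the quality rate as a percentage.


Formula: Quality Rate = Good Pieces / Total Pieces * 100
Good pieces = 3016 - 66 = 2950
QR = 2950 / 3016 * 100 = 97.8%

97.8%


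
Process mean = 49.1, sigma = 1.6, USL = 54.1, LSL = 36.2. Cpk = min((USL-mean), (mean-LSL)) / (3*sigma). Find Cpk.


Cpu = (54.1 - 49.1) / (3 * 1.6) = 1.04
Cpl = (49.1 - 36.2) / (3 * 1.6) = 2.69
Cpk = min(1.04, 2.69) = 1.04

1.04


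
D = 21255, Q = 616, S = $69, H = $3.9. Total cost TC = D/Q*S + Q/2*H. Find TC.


TC = 21255/616 * 69 + 616/2 * 3.9

$3582.04


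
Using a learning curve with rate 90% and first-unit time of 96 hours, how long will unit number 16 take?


Formula: T_n = T_1 * (learning_rate)^(log2(n)) where learning_rate = rate/100
Doublings = log2(16) = 4
T_n = 96 * 0.9^4
T_n = 96 * 0.6561 = 63.0 hours

63.0 hours


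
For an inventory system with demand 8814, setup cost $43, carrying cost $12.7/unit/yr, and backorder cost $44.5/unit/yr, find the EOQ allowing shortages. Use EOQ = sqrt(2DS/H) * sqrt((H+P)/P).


Formula: EOQ* = sqrt(2DS/H) * sqrt((H+P)/P)
Base EOQ = sqrt(2*8814*43/12.7) = 244.31 units
Correction = sqrt((12.7+44.5)/44.5) = 1.13375
EOQ* = 244.31 * 1.13375 = 277.0 units

277.0 units


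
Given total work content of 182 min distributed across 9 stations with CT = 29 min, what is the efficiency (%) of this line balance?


Formula: Efficiency = Sum of Task Times / (N_stations * CT) * 100
Total station capacity = 9 stations * 29 min = 261 min
Efficiency = 182 / 261 * 100 = 69.7%

69.7%


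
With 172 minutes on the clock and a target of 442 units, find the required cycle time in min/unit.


Formula: CT = Available Time / Number of Units
CT = 172 min / 442 units
CT = 0.39 min/unit

0.39 min/unit


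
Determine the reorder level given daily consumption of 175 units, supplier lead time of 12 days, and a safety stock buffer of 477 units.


Formula: ROP = (Daily Demand * Lead Time) + Safety Stock
Demand during lead time = 175 * 12 = 2100 units
ROP = 2100 + 477 = 2577 units

2577 units


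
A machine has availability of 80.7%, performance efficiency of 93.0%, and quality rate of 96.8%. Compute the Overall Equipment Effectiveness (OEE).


Formula: OEE = Availability * Performance * Quality / 10000
A * P = 80.7% * 93.0% / 100 = 75.05%
OEE = 75.05% * 96.8% / 100 = 72.6%

72.6%


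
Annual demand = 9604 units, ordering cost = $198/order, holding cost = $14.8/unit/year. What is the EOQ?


Formula: EOQ = sqrt(2 * D * S / H)
Numerator: 2 * 9604 * 198 = 3803184
2DS/H = 3803184 / 14.8 = 256971.9
EOQ = sqrt(256971.9) = 506.9 units

506.9 units


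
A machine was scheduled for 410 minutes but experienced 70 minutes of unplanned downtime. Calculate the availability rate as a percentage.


Formula: Availability = (Planned Time - Downtime) / Planned Time * 100
Uptime = 410 - 70 = 340 min
Availability = 340 / 410 * 100 = 82.9%

82.9%


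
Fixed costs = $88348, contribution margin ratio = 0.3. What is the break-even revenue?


Formula: BER = Fixed Costs / Contribution Margin Ratio
BER = $88348 / 0.3
BER = $294493.33 (to the nearest cent)

$294493.33
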